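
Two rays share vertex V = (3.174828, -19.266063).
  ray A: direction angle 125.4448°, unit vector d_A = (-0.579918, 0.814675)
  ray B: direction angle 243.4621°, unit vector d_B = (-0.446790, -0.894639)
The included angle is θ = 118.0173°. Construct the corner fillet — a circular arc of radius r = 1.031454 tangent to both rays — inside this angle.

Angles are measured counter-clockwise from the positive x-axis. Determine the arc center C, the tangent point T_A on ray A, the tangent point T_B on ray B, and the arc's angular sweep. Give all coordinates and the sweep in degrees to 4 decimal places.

center=(1.9752,-19.3595) T_A=(2.8155,-18.7613) T_B=(2.8980,-19.8203) sweep=61.9827

bisector direction at 184.4535° = (-0.996981,-0.077649)
center distance |VC| = r/sin(θ/2) = 1.031454/sin(59.0087°) = 1.203220
C = V + |VC|·bis = (1.9752,-19.3595)
T_A = V + ((C−V)·d_A)·d_A = V + 0.6195·d_A = (2.8155,-18.7613)
T_B = V + ((C−V)·d_B)·d_B = V + 0.6195·d_B = (2.8980,-19.8203)
sweep = 180° − θ = 61.9827°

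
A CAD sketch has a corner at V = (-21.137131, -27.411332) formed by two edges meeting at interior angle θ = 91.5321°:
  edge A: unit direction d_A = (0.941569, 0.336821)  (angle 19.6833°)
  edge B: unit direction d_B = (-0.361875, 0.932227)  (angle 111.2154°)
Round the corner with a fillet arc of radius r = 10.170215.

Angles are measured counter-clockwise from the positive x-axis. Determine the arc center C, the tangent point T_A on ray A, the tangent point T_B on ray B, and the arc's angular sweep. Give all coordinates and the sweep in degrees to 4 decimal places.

center=(-15.2394,-14.5002) T_A=(-11.8139,-24.0762) T_B=(-24.7204,-18.1806) sweep=88.4679

bisector direction at 65.4493° = (0.415497,0.909594)
center distance |VC| = r/sin(θ/2) = 10.170215/sin(45.7660°) = 14.194350
C = V + |VC|·bis = (-15.2394,-14.5002)
T_A = V + ((C−V)·d_A)·d_A = V + 9.9018·d_A = (-11.8139,-24.0762)
T_B = V + ((C−V)·d_B)·d_B = V + 9.9018·d_B = (-24.7204,-18.1806)
sweep = 180° − θ = 88.4679°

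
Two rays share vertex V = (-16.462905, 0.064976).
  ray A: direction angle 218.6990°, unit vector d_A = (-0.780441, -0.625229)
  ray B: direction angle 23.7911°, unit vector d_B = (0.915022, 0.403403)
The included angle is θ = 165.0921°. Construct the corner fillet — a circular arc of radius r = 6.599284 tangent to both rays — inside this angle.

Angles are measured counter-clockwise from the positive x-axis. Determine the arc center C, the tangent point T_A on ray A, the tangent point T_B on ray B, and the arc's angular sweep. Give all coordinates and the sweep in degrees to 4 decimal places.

center=(-13.0107,-5.6252) T_A=(-17.1368,-0.4749) T_B=(-15.6729,0.4133) sweep=14.9079

bisector direction at 301.2450° = (0.518699,-0.854957)
center distance |VC| = r/sin(θ/2) = 6.599284/sin(82.5460°) = 6.655527
C = V + |VC|·bis = (-13.0107,-5.6252)
T_A = V + ((C−V)·d_A)·d_A = V + 0.8634·d_A = (-17.1368,-0.4749)
T_B = V + ((C−V)·d_B)·d_B = V + 0.8634·d_B = (-15.6729,0.4133)
sweep = 180° − θ = 14.9079°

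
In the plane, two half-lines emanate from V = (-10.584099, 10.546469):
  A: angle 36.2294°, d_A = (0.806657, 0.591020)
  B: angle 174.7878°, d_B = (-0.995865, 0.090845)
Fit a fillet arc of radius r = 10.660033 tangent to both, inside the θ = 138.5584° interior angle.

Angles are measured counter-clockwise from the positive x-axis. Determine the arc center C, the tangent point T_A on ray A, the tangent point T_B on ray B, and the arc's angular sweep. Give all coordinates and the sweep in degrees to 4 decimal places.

center=(-13.6315,21.5288) T_A=(-7.3312,12.9298) T_B=(-14.5999,10.9128) sweep=41.4416

bisector direction at 105.5086° = (-0.267383,0.963590)
center distance |VC| = r/sin(θ/2) = 10.660033/sin(69.2792°) = 11.397257
C = V + |VC|·bis = (-13.6315,21.5288)
T_A = V + ((C−V)·d_A)·d_A = V + 4.0325·d_A = (-7.3312,12.9298)
T_B = V + ((C−V)·d_B)·d_B = V + 4.0325·d_B = (-14.5999,10.9128)
sweep = 180° − θ = 41.4416°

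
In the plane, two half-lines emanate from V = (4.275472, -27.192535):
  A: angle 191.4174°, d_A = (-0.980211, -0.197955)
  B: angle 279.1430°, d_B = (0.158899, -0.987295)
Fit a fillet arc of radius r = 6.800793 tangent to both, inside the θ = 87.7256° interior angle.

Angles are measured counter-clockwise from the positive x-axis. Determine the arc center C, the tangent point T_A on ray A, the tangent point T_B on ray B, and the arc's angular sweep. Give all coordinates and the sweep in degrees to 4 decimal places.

bisector direction at 235.2802° = (-0.569564,-0.821947)
center distance |VC| = r/sin(θ/2) = 6.800793/sin(43.8628°) = 9.814491
C = V + |VC|·bis = (-1.3145,-35.2595)
T_A = V + ((C−V)·d_A)·d_A = V + 7.0763·d_A = (-2.6608,-28.5933)
T_B = V + ((C−V)·d_B)·d_B = V + 7.0763·d_B = (5.3999,-34.1789)
sweep = 180° − θ = 92.2744°

center=(-1.3145,-35.2595) T_A=(-2.6608,-28.5933) T_B=(5.3999,-34.1789) sweep=92.2744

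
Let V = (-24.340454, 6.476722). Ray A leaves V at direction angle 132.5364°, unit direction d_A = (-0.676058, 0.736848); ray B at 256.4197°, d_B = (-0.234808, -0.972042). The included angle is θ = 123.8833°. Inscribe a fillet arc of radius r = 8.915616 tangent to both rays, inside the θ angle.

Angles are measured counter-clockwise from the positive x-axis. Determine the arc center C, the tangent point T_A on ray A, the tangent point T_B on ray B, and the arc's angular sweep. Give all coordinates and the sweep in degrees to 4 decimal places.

center=(-34.1227,3.9509) T_A=(-27.5532,9.9783) T_B=(-25.4563,1.8574) sweep=56.1167

bisector direction at 194.4780° = (-0.968243,-0.250009)
center distance |VC| = r/sin(θ/2) = 8.915616/sin(61.9417°) = 10.103036
C = V + |VC|·bis = (-34.1227,3.9509)
T_A = V + ((C−V)·d_A)·d_A = V + 4.7522·d_A = (-27.5532,9.9783)
T_B = V + ((C−V)·d_B)·d_B = V + 4.7522·d_B = (-25.4563,1.8574)
sweep = 180° − θ = 56.1167°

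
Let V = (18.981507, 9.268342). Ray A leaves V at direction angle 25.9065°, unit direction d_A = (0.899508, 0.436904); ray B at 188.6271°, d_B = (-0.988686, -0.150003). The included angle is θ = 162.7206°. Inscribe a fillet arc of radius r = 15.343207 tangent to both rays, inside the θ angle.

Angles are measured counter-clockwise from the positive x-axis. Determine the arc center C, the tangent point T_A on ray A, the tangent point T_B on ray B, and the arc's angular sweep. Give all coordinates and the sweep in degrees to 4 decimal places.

center=(14.3750,24.0882) T_A=(21.0785,10.2869) T_B=(16.6766,8.9186) sweep=17.2794

bisector direction at 107.2668° = (-0.296822,0.954933)
center distance |VC| = r/sin(θ/2) = 15.343207/sin(81.3603°) = 15.519312
C = V + |VC|·bis = (14.3750,24.0882)
T_A = V + ((C−V)·d_A)·d_A = V + 2.3313·d_A = (21.0785,10.2869)
T_B = V + ((C−V)·d_B)·d_B = V + 2.3313·d_B = (16.6766,8.9186)
sweep = 180° − θ = 17.2794°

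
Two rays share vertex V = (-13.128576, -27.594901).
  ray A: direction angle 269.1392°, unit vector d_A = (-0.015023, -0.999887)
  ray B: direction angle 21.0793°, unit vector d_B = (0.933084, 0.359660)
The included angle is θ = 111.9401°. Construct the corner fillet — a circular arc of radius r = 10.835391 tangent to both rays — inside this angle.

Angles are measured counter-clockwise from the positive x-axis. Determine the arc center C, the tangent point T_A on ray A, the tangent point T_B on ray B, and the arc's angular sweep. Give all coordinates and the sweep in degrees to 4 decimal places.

bisector direction at 325.1093° = (0.820244,-0.572013)
center distance |VC| = r/sin(θ/2) = 10.835391/sin(55.9701°) = 13.074455
C = V + |VC|·bis = (-2.4043,-35.0737)
T_A = V + ((C−V)·d_A)·d_A = V + 7.3168·d_A = (-13.2385,-34.9109)
T_B = V + ((C−V)·d_B)·d_B = V + 7.3168·d_B = (-6.3014,-24.9633)
sweep = 180° − θ = 68.0599°

center=(-2.4043,-35.0737) T_A=(-13.2385,-34.9109) T_B=(-6.3014,-24.9633) sweep=68.0599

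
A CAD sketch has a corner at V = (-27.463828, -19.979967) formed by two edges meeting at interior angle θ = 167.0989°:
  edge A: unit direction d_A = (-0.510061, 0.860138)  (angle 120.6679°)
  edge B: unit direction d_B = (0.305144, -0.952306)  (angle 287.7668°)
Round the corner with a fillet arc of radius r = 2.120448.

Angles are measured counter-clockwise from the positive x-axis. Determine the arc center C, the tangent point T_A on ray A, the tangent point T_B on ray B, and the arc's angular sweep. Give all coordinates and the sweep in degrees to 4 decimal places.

center=(-29.4100,-20.8553) T_A=(-27.5861,-19.7738) T_B=(-27.3907,-20.2083) sweep=12.9011

bisector direction at 204.2174° = (-0.911996,-0.410199)
center distance |VC| = r/sin(θ/2) = 2.120448/sin(83.5494°) = 2.133958
C = V + |VC|·bis = (-29.4100,-20.8553)
T_A = V + ((C−V)·d_A)·d_A = V + 0.2397·d_A = (-27.5861,-19.7738)
T_B = V + ((C−V)·d_B)·d_B = V + 0.2397·d_B = (-27.3907,-20.2083)
sweep = 180° − θ = 12.9011°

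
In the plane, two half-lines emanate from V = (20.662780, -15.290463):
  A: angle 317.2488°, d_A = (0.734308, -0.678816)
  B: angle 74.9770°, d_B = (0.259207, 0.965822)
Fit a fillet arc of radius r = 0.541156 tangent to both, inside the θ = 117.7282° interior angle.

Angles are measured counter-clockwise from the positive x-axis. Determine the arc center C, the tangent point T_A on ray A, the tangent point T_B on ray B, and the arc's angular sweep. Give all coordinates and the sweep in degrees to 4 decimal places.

bisector direction at 16.1129° = (0.960717,0.277531)
center distance |VC| = r/sin(θ/2) = 0.541156/sin(58.8641°) = 0.632233
C = V + |VC|·bis = (21.2702,-15.1150)
T_A = V + ((C−V)·d_A)·d_A = V + 0.3269·d_A = (20.9028,-15.5124)
T_B = V + ((C−V)·d_B)·d_B = V + 0.3269·d_B = (20.7475,-14.9747)
sweep = 180° − θ = 62.2718°

center=(21.2702,-15.1150) T_A=(20.9028,-15.5124) T_B=(20.7475,-14.9747) sweep=62.2718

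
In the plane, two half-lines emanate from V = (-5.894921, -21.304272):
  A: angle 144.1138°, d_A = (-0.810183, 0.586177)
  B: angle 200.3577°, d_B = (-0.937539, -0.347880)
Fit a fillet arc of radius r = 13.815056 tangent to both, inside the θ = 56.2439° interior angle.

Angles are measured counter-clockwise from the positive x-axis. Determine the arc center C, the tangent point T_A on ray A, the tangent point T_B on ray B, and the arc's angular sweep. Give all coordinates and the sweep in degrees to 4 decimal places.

bisector direction at 172.2358° = (-0.990832,0.135097)
center distance |VC| = r/sin(θ/2) = 13.815056/sin(28.1219°) = 29.309562
C = V + |VC|·bis = (-34.9358,-17.3446)
T_A = V + ((C−V)·d_A)·d_A = V + 25.8495·d_A = (-26.8377,-6.1519)
T_B = V + ((C−V)·d_B)·d_B = V + 25.8495·d_B = (-30.1298,-30.2968)
sweep = 180° − θ = 123.7561°

center=(-34.9358,-17.3446) T_A=(-26.8377,-6.1519) T_B=(-30.1298,-30.2968) sweep=123.7561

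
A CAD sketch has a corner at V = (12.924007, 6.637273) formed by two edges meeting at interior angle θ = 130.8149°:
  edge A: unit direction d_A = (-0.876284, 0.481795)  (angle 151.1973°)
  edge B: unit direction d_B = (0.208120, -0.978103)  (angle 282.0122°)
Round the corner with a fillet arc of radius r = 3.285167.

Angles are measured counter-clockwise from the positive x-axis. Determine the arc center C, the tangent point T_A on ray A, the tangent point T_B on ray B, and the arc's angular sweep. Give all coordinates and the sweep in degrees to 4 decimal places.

center=(10.0237,4.4829) T_A=(11.6065,7.3617) T_B=(13.2369,5.1666) sweep=49.1851

bisector direction at 216.6048° = (-0.802768,-0.596291)
center distance |VC| = r/sin(θ/2) = 3.285167/sin(65.4074°) = 3.612892
C = V + |VC|·bis = (10.0237,4.4829)
T_A = V + ((C−V)·d_A)·d_A = V + 1.5036·d_A = (11.6065,7.3617)
T_B = V + ((C−V)·d_B)·d_B = V + 1.5036·d_B = (13.2369,5.1666)
sweep = 180° − θ = 49.1851°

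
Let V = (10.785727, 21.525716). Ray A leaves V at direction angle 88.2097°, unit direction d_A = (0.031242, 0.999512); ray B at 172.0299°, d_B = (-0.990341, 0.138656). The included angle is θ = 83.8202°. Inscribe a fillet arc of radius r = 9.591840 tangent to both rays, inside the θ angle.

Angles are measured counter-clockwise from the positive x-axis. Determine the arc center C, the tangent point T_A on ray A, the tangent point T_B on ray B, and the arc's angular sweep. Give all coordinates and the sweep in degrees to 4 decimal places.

bisector direction at 130.1198° = (-0.644388,0.764699)
center distance |VC| = r/sin(θ/2) = 9.591840/sin(41.9101°) = 14.359821
C = V + |VC|·bis = (1.5324,32.5067)
T_A = V + ((C−V)·d_A)·d_A = V + 10.6865·d_A = (11.1196,32.2070)
T_B = V + ((C−V)·d_B)·d_B = V + 10.6865·d_B = (0.2025,23.0075)
sweep = 180° − θ = 96.1798°

center=(1.5324,32.5067) T_A=(11.1196,32.2070) T_B=(0.2025,23.0075) sweep=96.1798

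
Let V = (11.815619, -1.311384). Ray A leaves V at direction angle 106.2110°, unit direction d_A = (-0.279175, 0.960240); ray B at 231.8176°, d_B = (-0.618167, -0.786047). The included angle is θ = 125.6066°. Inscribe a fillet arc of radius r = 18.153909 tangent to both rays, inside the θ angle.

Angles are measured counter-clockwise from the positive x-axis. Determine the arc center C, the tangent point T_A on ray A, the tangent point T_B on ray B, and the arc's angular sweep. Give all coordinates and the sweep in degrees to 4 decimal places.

bisector direction at 169.0143° = (-0.981675,0.190564)
center distance |VC| = r/sin(θ/2) = 18.153909/sin(62.8033°) = 20.410431
C = V + |VC|·bis = (-8.2208,2.5781)
T_A = V + ((C−V)·d_A)·d_A = V + 9.3285·d_A = (9.2113,7.6462)
T_B = V + ((C−V)·d_B)·d_B = V + 9.3285·d_B = (6.0490,-8.6440)
sweep = 180° − θ = 54.3934°

center=(-8.2208,2.5781) T_A=(9.2113,7.6462) T_B=(6.0490,-8.6440) sweep=54.3934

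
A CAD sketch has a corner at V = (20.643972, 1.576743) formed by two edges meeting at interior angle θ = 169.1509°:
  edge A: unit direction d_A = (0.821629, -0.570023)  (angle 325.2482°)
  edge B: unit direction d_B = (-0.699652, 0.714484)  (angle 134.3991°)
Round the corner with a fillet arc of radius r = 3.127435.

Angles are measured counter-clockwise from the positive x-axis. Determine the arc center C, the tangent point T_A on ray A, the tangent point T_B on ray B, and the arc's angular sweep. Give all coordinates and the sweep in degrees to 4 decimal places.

center=(22.6707,3.9770) T_A=(20.8880,1.4075) T_B=(20.4362,1.7889) sweep=10.8491

bisector direction at 49.8236° = (0.645142,0.764062)
center distance |VC| = r/sin(θ/2) = 3.127435/sin(84.5755°) = 3.141504
C = V + |VC|·bis = (22.6707,3.9770)
T_A = V + ((C−V)·d_A)·d_A = V + 0.2970·d_A = (20.8880,1.4075)
T_B = V + ((C−V)·d_B)·d_B = V + 0.2970·d_B = (20.4362,1.7889)
sweep = 180° − θ = 10.8491°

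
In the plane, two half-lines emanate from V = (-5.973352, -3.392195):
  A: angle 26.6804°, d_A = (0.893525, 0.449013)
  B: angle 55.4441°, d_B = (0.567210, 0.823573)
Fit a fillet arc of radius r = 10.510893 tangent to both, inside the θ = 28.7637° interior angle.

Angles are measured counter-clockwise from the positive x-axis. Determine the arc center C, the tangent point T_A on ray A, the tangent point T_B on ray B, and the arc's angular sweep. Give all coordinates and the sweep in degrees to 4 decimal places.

bisector direction at 41.0622° = (0.753996,0.656879)
center distance |VC| = r/sin(θ/2) = 10.510893/sin(14.3819°) = 42.317272
C = V + |VC|·bis = (25.9337,24.4051)
T_A = V + ((C−V)·d_A)·d_A = V + 40.9911·d_A = (30.6532,15.0134)
T_B = V + ((C−V)·d_B)·d_B = V + 40.9911·d_B = (17.2772,30.3670)
sweep = 180° − θ = 151.2363°

center=(25.9337,24.4051) T_A=(30.6532,15.0134) T_B=(17.2772,30.3670) sweep=151.2363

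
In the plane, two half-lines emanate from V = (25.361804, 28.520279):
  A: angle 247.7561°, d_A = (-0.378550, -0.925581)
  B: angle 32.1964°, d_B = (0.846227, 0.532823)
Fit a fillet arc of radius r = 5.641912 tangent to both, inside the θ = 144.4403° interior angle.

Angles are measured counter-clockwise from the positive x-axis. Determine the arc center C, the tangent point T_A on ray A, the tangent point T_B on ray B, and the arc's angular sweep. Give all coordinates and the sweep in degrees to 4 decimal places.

center=(29.8990,24.7099) T_A=(24.6769,26.8457) T_B=(26.8928,29.4843) sweep=35.5597

bisector direction at 319.9763° = (0.765778,-0.643105)
center distance |VC| = r/sin(θ/2) = 5.641912/sin(72.2202°) = 5.924904
C = V + |VC|·bis = (29.8990,24.7099)
T_A = V + ((C−V)·d_A)·d_A = V + 1.8092·d_A = (24.6769,26.8457)
T_B = V + ((C−V)·d_B)·d_B = V + 1.8092·d_B = (26.8928,29.4843)
sweep = 180° − θ = 35.5597°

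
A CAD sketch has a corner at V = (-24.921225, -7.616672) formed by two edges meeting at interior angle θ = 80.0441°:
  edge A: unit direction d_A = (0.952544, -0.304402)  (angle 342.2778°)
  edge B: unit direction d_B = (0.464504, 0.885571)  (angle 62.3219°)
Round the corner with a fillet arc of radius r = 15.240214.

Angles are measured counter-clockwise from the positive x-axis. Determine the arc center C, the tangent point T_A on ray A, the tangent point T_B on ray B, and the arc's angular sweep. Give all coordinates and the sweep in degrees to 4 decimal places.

center=(-2.9949,1.3759) T_A=(-7.6341,-13.1411) T_B=(-16.4912,8.4550) sweep=99.9559

bisector direction at 22.2999° = (0.925211,0.379454)
center distance |VC| = r/sin(θ/2) = 15.240214/sin(40.0221°) = 23.698697
C = V + |VC|·bis = (-2.9949,1.3759)
T_A = V + ((C−V)·d_A)·d_A = V + 18.1484·d_A = (-7.6341,-13.1411)
T_B = V + ((C−V)·d_B)·d_B = V + 18.1484·d_B = (-16.4912,8.4550)
sweep = 180° − θ = 99.9559°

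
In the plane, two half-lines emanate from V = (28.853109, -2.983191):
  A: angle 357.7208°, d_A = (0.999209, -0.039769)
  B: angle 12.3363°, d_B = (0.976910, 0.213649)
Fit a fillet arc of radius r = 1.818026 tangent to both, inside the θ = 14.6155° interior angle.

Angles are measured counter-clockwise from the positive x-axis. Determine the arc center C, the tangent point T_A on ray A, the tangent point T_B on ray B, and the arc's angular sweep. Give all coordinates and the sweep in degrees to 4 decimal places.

bisector direction at 5.0285° = (0.996151,0.087652)
center distance |VC| = r/sin(θ/2) = 1.818026/sin(7.3078°) = 14.292795
C = V + |VC|·bis = (43.0909,-1.7304)
T_A = V + ((C−V)·d_A)·d_A = V + 14.1767·d_A = (43.0186,-3.5470)
T_B = V + ((C−V)·d_B)·d_B = V + 14.1767·d_B = (42.7025,0.0457)
sweep = 180° − θ = 165.3845°

center=(43.0909,-1.7304) T_A=(43.0186,-3.5470) T_B=(42.7025,0.0457) sweep=165.3845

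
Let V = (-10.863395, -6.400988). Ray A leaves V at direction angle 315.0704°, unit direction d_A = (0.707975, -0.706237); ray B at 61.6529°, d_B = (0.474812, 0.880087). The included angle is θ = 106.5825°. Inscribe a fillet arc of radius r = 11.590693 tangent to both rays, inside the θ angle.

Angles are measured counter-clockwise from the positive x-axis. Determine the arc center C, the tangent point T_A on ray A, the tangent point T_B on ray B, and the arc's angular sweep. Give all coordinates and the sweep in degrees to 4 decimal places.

bisector direction at 8.3616° = (0.989370,0.145421)
center distance |VC| = r/sin(θ/2) = 11.590693/sin(53.2912°) = 14.457926
C = V + |VC|·bis = (3.4408,-4.2985)
T_A = V + ((C−V)·d_A)·d_A = V + 8.6422·d_A = (-4.7449,-12.5044)
T_B = V + ((C−V)·d_B)·d_B = V + 8.6422·d_B = (-6.7600,1.2049)
sweep = 180° − θ = 73.4175°

center=(3.4408,-4.2985) T_A=(-4.7449,-12.5044) T_B=(-6.7600,1.2049) sweep=73.4175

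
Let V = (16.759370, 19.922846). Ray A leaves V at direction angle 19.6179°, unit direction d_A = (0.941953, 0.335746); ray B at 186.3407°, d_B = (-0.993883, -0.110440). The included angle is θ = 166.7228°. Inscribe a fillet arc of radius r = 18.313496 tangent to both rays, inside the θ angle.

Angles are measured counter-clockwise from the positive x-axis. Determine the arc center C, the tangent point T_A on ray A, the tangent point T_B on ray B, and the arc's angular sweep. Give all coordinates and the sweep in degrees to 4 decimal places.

bisector direction at 102.9793° = (-0.224599,0.974451)
center distance |VC| = r/sin(θ/2) = 18.313496/sin(83.3614°) = 18.437115
C = V + |VC|·bis = (12.6184,37.8889)
T_A = V + ((C−V)·d_A)·d_A = V + 2.1314·d_A = (18.7671,20.6385)
T_B = V + ((C−V)·d_B)·d_B = V + 2.1314·d_B = (14.6410,19.6874)
sweep = 180° − θ = 13.2772°

center=(12.6184,37.8889) T_A=(18.7671,20.6385) T_B=(14.6410,19.6874) sweep=13.2772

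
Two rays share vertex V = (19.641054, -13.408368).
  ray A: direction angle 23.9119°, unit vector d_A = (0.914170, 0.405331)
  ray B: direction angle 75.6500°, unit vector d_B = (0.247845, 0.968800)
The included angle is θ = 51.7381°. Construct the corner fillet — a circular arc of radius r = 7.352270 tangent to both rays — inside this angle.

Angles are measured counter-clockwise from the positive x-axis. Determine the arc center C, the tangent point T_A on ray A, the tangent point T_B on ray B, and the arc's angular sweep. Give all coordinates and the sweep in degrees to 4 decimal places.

bisector direction at 49.7809° = (0.645712,0.763581)
center distance |VC| = r/sin(θ/2) = 7.352270/sin(25.8691°) = 16.850799
C = V + |VC|·bis = (30.5218,-0.5414)
T_A = V + ((C−V)·d_A)·d_A = V + 15.1622·d_A = (33.5019,-7.2626)
T_B = V + ((C−V)·d_B)·d_B = V + 15.1622·d_B = (23.3989,1.2808)
sweep = 180° − θ = 128.2619°

center=(30.5218,-0.5414) T_A=(33.5019,-7.2626) T_B=(23.3989,1.2808) sweep=128.2619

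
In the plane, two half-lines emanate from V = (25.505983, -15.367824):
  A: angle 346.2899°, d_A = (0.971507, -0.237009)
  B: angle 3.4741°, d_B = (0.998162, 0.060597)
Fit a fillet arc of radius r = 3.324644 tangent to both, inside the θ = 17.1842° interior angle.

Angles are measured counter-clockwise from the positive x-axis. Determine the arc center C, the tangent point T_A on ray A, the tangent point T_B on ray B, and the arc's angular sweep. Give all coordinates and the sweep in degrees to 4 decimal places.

center=(47.6707,-17.3530) T_A=(46.8827,-20.5829) T_B=(47.4692,-14.0345) sweep=162.8158

bisector direction at 354.8820° = (0.996013,-0.089207)
center distance |VC| = r/sin(θ/2) = 3.324644/sin(8.5921°) = 22.253454
C = V + |VC|·bis = (47.6707,-17.3530)
T_A = V + ((C−V)·d_A)·d_A = V + 22.0037·d_A = (46.8827,-20.5829)
T_B = V + ((C−V)·d_B)·d_B = V + 22.0037·d_B = (47.4692,-14.0345)
sweep = 180° − θ = 162.8158°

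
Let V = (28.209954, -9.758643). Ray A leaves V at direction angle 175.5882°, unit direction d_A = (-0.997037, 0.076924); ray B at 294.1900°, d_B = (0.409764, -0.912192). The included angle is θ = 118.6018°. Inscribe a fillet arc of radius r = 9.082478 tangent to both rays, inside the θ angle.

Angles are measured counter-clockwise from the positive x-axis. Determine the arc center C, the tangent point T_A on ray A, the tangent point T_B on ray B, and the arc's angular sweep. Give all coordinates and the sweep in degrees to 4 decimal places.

bisector direction at 234.8891° = (-0.575161,-0.818040)
center distance |VC| = r/sin(θ/2) = 9.082478/sin(59.3009°) = 10.562737
C = V + |VC|·bis = (22.1347,-18.3994)
T_A = V + ((C−V)·d_A)·d_A = V + 5.3926·d_A = (22.8333,-9.3438)
T_B = V + ((C−V)·d_B)·d_B = V + 5.3926·d_B = (30.4196,-14.6777)
sweep = 180° − θ = 61.3982°

center=(22.1347,-18.3994) T_A=(22.8333,-9.3438) T_B=(30.4196,-14.6777) sweep=61.3982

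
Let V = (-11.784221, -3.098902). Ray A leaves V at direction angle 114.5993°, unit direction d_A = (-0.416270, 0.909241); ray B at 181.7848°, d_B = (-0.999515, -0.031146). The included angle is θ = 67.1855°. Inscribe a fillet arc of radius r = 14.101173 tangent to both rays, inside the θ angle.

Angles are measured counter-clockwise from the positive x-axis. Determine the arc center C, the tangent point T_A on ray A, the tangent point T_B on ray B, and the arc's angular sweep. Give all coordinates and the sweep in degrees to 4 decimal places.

bisector direction at 148.1920° = (-0.849820,0.527074)
center distance |VC| = r/sin(θ/2) = 14.101173/sin(33.5928°) = 25.486221
C = V + |VC|·bis = (-33.4429,10.3342)
T_A = V + ((C−V)·d_A)·d_A = V + 21.2298·d_A = (-20.6215,16.2041)
T_B = V + ((C−V)·d_B)·d_B = V + 21.2298·d_B = (-33.0037,-3.7601)
sweep = 180° − θ = 112.8145°

center=(-33.4429,10.3342) T_A=(-20.6215,16.2041) T_B=(-33.0037,-3.7601) sweep=112.8145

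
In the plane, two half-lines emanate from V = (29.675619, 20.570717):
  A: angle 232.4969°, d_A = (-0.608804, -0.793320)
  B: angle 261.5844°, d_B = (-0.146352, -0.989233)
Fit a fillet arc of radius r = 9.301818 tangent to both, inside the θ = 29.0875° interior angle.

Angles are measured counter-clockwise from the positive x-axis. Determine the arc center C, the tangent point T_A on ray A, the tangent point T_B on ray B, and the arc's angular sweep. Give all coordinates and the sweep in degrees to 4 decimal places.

center=(15.2266,-13.5364) T_A=(7.8472,-7.8734) T_B=(24.4282,-14.8977) sweep=150.9125

bisector direction at 247.0406° = (-0.390078,-0.920782)
center distance |VC| = r/sin(θ/2) = 9.301818/sin(14.5437°) = 37.041446
C = V + |VC|·bis = (15.2266,-13.5364)
T_A = V + ((C−V)·d_A)·d_A = V + 35.8545·d_A = (7.8472,-7.8734)
T_B = V + ((C−V)·d_B)·d_B = V + 35.8545·d_B = (24.4282,-14.8977)
sweep = 180° − θ = 150.9125°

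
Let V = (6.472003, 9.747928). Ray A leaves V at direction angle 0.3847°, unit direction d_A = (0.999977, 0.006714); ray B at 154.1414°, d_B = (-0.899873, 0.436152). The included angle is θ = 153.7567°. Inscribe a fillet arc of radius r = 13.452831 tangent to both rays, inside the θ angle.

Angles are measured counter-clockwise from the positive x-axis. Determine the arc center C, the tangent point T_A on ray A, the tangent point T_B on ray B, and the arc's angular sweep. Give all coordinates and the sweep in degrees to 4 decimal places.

center=(9.5175,23.2215) T_A=(9.6079,9.7690) T_B=(3.6501,11.1157) sweep=26.2433

bisector direction at 77.2631° = (0.220475,0.975393)
center distance |VC| = r/sin(θ/2) = 13.452831/sin(76.8783°) = 13.813498
C = V + |VC|·bis = (9.5175,23.2215)
T_A = V + ((C−V)·d_A)·d_A = V + 3.1359·d_A = (9.6079,9.7690)
T_B = V + ((C−V)·d_B)·d_B = V + 3.1359·d_B = (3.6501,11.1157)
sweep = 180° − θ = 26.2433°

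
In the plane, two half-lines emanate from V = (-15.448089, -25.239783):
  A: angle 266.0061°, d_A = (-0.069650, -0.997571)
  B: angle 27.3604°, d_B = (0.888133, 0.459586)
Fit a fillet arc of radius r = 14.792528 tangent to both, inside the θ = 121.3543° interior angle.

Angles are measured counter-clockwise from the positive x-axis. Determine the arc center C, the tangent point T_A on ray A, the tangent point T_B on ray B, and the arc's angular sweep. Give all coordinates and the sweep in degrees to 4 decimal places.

center=(-1.2702,-34.5588) T_A=(-16.0268,-33.5285) T_B=(-8.0686,-21.4211) sweep=58.6457

bisector direction at 326.6832° = (0.835647,-0.549267)
center distance |VC| = r/sin(θ/2) = 14.792528/sin(60.6771°) = 16.966359
C = V + |VC|·bis = (-1.2702,-34.5588)
T_A = V + ((C−V)·d_A)·d_A = V + 8.3089·d_A = (-16.0268,-33.5285)
T_B = V + ((C−V)·d_B)·d_B = V + 8.3089·d_B = (-8.0686,-21.4211)
sweep = 180° − θ = 58.6457°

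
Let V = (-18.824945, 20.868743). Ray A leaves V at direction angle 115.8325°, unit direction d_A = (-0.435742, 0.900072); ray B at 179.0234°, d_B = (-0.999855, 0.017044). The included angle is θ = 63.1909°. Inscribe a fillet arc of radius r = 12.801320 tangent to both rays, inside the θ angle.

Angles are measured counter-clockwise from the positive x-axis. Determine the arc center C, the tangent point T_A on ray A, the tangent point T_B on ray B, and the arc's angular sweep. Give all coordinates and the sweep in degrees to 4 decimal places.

bisector direction at 147.4280° = (-0.842715,0.538360)
center distance |VC| = r/sin(θ/2) = 12.801320/sin(31.5954°) = 24.433811
C = V + |VC|·bis = (-39.4157,34.0229)
T_A = V + ((C−V)·d_A)·d_A = V + 20.8120·d_A = (-27.8936,39.6010)
T_B = V + ((C−V)·d_B)·d_B = V + 20.8120·d_B = (-39.6339,21.2235)
sweep = 180° − θ = 116.8091°

center=(-39.4157,34.0229) T_A=(-27.8936,39.6010) T_B=(-39.6339,21.2235) sweep=116.8091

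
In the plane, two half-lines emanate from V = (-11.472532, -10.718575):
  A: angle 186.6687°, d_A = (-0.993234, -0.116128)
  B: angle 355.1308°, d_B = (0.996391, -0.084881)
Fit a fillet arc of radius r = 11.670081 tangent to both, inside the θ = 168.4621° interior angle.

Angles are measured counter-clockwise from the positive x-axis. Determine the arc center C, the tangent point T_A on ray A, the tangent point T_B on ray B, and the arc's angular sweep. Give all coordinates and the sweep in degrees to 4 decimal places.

center=(-11.2883,-22.4466) T_A=(-12.6436,-10.8555) T_B=(-10.2978,-10.8187) sweep=11.5379

bisector direction at 270.8998° = (0.015703,-0.999877)
center distance |VC| = r/sin(θ/2) = 11.670081/sin(84.2310°) = 11.729487
C = V + |VC|·bis = (-11.2883,-22.4466)
T_A = V + ((C−V)·d_A)·d_A = V + 1.1790·d_A = (-12.6436,-10.8555)
T_B = V + ((C−V)·d_B)·d_B = V + 1.1790·d_B = (-10.2978,-10.8187)
sweep = 180° − θ = 11.5379°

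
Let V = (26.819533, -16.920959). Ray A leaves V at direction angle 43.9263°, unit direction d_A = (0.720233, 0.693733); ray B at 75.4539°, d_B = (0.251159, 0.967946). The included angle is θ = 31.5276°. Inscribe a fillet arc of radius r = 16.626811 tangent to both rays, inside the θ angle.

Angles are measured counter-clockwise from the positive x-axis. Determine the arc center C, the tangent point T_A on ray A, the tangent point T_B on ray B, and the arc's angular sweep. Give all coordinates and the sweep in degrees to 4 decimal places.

bisector direction at 59.6901° = (0.504677,0.863308)
center distance |VC| = r/sin(θ/2) = 16.626811/sin(15.7638°) = 61.201726
C = V + |VC|·bis = (57.7066,35.9150)
T_A = V + ((C−V)·d_A)·d_A = V + 58.8999·d_A = (69.2412,23.9398)
T_B = V + ((C−V)·d_B)·d_B = V + 58.8999·d_B = (41.6128,40.0910)
sweep = 180° − θ = 148.4724°

center=(57.7066,35.9150) T_A=(69.2412,23.9398) T_B=(41.6128,40.0910) sweep=148.4724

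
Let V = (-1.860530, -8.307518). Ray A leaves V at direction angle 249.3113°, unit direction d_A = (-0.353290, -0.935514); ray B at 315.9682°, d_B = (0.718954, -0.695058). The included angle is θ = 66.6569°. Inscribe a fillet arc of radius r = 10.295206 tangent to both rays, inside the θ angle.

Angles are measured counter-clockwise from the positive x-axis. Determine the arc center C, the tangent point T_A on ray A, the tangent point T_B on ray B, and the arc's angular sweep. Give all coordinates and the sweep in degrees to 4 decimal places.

center=(2.2397,-26.5911) T_A=(-7.3916,-22.9539) T_B=(9.3954,-19.1893) sweep=113.3431

bisector direction at 282.6397° = (0.218820,-0.975765)
center distance |VC| = r/sin(θ/2) = 10.295206/sin(33.3284°) = 18.737711
C = V + |VC|·bis = (2.2397,-26.5911)
T_A = V + ((C−V)·d_A)·d_A = V + 15.6560·d_A = (-7.3916,-22.9539)
T_B = V + ((C−V)·d_B)·d_B = V + 15.6560·d_B = (9.3954,-19.1893)
sweep = 180° − θ = 113.3431°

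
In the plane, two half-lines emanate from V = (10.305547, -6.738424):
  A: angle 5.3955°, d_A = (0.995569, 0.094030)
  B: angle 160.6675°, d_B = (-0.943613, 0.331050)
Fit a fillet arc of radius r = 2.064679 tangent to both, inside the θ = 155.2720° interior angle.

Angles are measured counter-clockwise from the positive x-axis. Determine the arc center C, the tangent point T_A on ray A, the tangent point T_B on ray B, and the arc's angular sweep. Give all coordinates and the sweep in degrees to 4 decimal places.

center=(10.5620,-4.6403) T_A=(10.7561,-6.6959) T_B=(9.8785,-6.5886) sweep=24.7280

bisector direction at 83.0315° = (0.121324,0.992613)
center distance |VC| = r/sin(θ/2) = 2.064679/sin(77.6360°) = 2.113702
C = V + |VC|·bis = (10.5620,-4.6403)
T_A = V + ((C−V)·d_A)·d_A = V + 0.4526·d_A = (10.7561,-6.6959)
T_B = V + ((C−V)·d_B)·d_B = V + 0.4526·d_B = (9.8785,-6.5886)
sweep = 180° − θ = 24.7280°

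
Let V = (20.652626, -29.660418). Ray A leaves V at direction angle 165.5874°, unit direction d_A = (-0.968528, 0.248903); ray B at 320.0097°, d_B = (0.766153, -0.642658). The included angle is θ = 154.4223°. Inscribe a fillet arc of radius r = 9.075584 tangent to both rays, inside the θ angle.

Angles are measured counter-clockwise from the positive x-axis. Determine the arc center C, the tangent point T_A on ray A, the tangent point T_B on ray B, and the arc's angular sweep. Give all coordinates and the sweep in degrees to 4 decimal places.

bisector direction at 242.7985° = (-0.457120,-0.889405)
center distance |VC| = r/sin(θ/2) = 9.075584/sin(77.2112°) = 9.306454
C = V + |VC|·bis = (16.3985,-37.9376)
T_A = V + ((C−V)·d_A)·d_A = V + 2.0601·d_A = (18.6574,-29.1477)
T_B = V + ((C−V)·d_B)·d_B = V + 2.0601·d_B = (22.2310,-30.9843)
sweep = 180° − θ = 25.5777°

center=(16.3985,-37.9376) T_A=(18.6574,-29.1477) T_B=(22.2310,-30.9843) sweep=25.5777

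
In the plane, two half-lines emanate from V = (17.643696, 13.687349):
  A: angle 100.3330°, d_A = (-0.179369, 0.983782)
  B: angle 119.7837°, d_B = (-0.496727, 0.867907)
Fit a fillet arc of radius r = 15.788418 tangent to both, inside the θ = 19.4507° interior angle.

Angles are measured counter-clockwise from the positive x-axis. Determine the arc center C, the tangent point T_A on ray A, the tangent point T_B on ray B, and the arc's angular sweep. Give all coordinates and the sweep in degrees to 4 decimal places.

center=(-14.4122,101.4820) T_A=(1.1201,104.3139) T_B=(-28.1151,93.6395) sweep=160.5493

bisector direction at 110.0584° = (-0.342977,0.939344)
center distance |VC| = r/sin(θ/2) = 15.788418/sin(9.7254°) = 93.463805
C = V + |VC|·bis = (-14.4122,101.4820)
T_A = V + ((C−V)·d_A)·d_A = V + 92.1206·d_A = (1.1201,104.3139)
T_B = V + ((C−V)·d_B)·d_B = V + 92.1206·d_B = (-28.1151,93.6395)
sweep = 180° − θ = 160.5493°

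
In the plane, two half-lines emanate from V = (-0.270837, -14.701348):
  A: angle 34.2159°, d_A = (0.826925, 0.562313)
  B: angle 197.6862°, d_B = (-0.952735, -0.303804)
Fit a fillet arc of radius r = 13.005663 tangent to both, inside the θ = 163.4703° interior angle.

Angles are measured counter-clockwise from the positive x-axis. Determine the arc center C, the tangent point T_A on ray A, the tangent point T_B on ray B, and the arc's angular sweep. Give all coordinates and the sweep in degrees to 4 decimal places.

center=(-6.0219,-2.8843) T_A=(1.2914,-13.6390) T_B=(-2.0707,-15.2753) sweep=16.5297

bisector direction at 115.9510° = (-0.437603,0.899168)
center distance |VC| = r/sin(θ/2) = 13.005663/sin(81.7352°) = 13.142155
C = V + |VC|·bis = (-6.0219,-2.8843)
T_A = V + ((C−V)·d_A)·d_A = V + 1.8892·d_A = (1.2914,-13.6390)
T_B = V + ((C−V)·d_B)·d_B = V + 1.8892·d_B = (-2.0707,-15.2753)
sweep = 180° − θ = 16.5297°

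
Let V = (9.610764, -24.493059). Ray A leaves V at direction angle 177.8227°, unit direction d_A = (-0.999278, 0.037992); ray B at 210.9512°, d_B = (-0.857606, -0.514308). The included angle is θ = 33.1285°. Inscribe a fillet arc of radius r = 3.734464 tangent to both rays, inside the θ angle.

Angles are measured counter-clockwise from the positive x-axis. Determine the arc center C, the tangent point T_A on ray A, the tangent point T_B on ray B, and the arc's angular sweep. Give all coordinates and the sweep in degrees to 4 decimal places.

bisector direction at 194.3869° = (-0.968640,-0.248469)
center distance |VC| = r/sin(θ/2) = 3.734464/sin(16.5643°) = 13.099229
C = V + |VC|·bis = (-3.0777,-27.7478)
T_A = V + ((C−V)·d_A)·d_A = V + 12.5556·d_A = (-2.9358,-24.0160)
T_B = V + ((C−V)·d_B)·d_B = V + 12.5556·d_B = (-1.1570,-30.9505)
sweep = 180° − θ = 146.8715°

center=(-3.0777,-27.7478) T_A=(-2.9358,-24.0160) T_B=(-1.1570,-30.9505) sweep=146.8715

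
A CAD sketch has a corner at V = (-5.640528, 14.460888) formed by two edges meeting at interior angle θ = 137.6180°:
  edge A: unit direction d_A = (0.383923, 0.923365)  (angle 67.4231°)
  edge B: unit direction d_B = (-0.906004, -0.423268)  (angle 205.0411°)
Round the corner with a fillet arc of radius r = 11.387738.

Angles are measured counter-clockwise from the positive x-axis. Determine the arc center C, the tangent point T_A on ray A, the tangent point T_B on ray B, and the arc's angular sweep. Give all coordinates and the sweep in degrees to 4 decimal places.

bisector direction at 136.2321° = (-0.722148,0.691739)
center distance |VC| = r/sin(θ/2) = 11.387738/sin(68.8090°) = 12.213615
C = V + |VC|·bis = (-14.4606,22.9095)
T_A = V + ((C−V)·d_A)·d_A = V + 4.4150·d_A = (-3.9455,18.5375)
T_B = V + ((C−V)·d_B)·d_B = V + 4.4150·d_B = (-9.6405,12.5922)
sweep = 180° − θ = 42.3820°

center=(-14.4606,22.9095) T_A=(-3.9455,18.5375) T_B=(-9.6405,12.5922) sweep=42.3820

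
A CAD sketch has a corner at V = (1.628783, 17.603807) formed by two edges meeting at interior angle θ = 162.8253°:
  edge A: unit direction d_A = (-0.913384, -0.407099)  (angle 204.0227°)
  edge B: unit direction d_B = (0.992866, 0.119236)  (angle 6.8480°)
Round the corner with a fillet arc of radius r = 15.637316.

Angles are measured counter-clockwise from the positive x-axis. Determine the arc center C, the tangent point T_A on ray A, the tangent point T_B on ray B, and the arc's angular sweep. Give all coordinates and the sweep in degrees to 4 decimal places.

bisector direction at 285.4353° = (0.266151,-0.963931)
center distance |VC| = r/sin(θ/2) = 15.637316/sin(81.4126°) = 15.814608
C = V + |VC|·bis = (5.8379,2.3596)
T_A = V + ((C−V)·d_A)·d_A = V + 2.3614·d_A = (-0.5281,16.6425)
T_B = V + ((C−V)·d_B)·d_B = V + 2.3614·d_B = (3.9733,17.8854)
sweep = 180° − θ = 17.1747°

center=(5.8379,2.3596) T_A=(-0.5281,16.6425) T_B=(3.9733,17.8854) sweep=17.1747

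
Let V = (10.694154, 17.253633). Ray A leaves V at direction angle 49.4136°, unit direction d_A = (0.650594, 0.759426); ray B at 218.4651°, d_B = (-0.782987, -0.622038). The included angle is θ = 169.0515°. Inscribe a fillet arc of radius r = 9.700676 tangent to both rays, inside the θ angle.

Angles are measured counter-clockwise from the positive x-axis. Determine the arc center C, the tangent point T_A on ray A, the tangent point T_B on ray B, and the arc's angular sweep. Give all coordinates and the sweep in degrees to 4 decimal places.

bisector direction at 133.9393° = (-0.693897,0.720075)
center distance |VC| = r/sin(θ/2) = 9.700676/sin(84.5258°) = 9.745122
C = V + |VC|·bis = (3.9320,24.2708)
T_A = V + ((C−V)·d_A)·d_A = V + 0.9297·d_A = (11.2990,17.9596)
T_B = V + ((C−V)·d_B)·d_B = V + 0.9297·d_B = (9.9662,16.6753)
sweep = 180° − θ = 10.9485°

center=(3.9320,24.2708) T_A=(11.2990,17.9596) T_B=(9.9662,16.6753) sweep=10.9485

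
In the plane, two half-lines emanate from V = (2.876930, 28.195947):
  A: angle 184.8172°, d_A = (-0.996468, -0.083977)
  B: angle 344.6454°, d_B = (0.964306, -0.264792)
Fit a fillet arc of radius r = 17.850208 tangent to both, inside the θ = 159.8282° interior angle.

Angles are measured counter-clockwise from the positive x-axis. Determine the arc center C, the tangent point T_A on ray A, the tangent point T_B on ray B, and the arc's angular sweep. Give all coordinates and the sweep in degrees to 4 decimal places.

bisector direction at 264.7313° = (-0.091827,-0.995775)
center distance |VC| = r/sin(θ/2) = 17.850208/sin(79.9141°) = 18.130389
C = V + |VC|·bis = (1.2121,10.1422)
T_A = V + ((C−V)·d_A)·d_A = V + 3.1751·d_A = (-0.2869,27.9293)
T_B = V + ((C−V)·d_B)·d_B = V + 3.1751·d_B = (5.9387,27.3552)
sweep = 180° − θ = 20.1718°

center=(1.2121,10.1422) T_A=(-0.2869,27.9293) T_B=(5.9387,27.3552) sweep=20.1718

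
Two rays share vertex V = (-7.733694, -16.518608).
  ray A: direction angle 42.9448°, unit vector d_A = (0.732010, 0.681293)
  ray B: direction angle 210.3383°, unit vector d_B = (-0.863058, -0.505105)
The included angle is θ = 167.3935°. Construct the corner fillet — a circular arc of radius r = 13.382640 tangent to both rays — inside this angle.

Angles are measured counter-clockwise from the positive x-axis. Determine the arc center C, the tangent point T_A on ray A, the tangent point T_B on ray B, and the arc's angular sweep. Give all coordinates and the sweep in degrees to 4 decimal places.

center=(-15.7691,-5.7153) T_A=(-6.6516,-15.5115) T_B=(-9.0095,-17.2653) sweep=12.6065

bisector direction at 126.6415° = (-0.596807,0.802385)
center distance |VC| = r/sin(θ/2) = 13.382640/sin(83.6967°) = 13.464034
C = V + |VC|·bis = (-15.7691,-5.7153)
T_A = V + ((C−V)·d_A)·d_A = V + 1.4782·d_A = (-6.6516,-15.5115)
T_B = V + ((C−V)·d_B)·d_B = V + 1.4782·d_B = (-9.0095,-17.2653)
sweep = 180° − θ = 12.6065°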